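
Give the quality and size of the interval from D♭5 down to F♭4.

Descending from Db5 to Fb4 is the same interval as ascending Fb4 to Db5.
F to D spans six letter names (F-G-A-B-C-D): a sixth.
Fb4 to Db5 is 9 semitones, matching the major sixth exactly, so the quality is major.

major 6th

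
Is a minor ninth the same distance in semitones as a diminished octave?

13 semitones (minor ninth) vs 11 semitones (diminished octave): not equal.

No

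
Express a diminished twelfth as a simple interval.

diminished fifth

Take out an octave (7 from the number): 12 − 7 = 5.
That makes a diminished twelfth a compound diminished fifth — an octave plus a diminished fifth.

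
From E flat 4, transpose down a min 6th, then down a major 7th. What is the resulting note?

Eb4 down a minor sixth → G3 (8 semitones).
G3 down a major seventh → Ab2 (11 semitones).

A flat 2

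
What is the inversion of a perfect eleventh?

perfect 5th

First reduce the compound perfect eleventh to its simple form, a perfect fourth.
The rule of nine gives the new number: 9 − 4 = 5, so a fourth becomes a fifth.
And perfect stays perfect under inversion, so we get a perfect fifth.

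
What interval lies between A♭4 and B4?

augmented second

A to B spans two letter names (A-B), so the interval is some kind of second.
Ab4 to B4 spans 3 semitones — one semitone wider than the major second (2) — giving an augmented second.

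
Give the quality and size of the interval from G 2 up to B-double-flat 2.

G to B spans three letter names (G-A-B), so the interval is some kind of third.
The major third is 4 semitones; here we have 2, two semitones narrower: diminished.

diminished 3rd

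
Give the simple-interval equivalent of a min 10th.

Take out an octave (7 from the number): 10 − 7 = 3.
So a minor tenth is an octave plus a minor third. The quality is unchanged.

minor 3rd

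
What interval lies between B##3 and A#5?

diminished fourteenth

B to A spans seven letter names (B-C-D-E-F-G-A), plus an octave — that makes it a fourteenth of some quality.
The major fourteenth is 23 semitones; here we have 21, two semitones narrower: diminished.
(Equivalently, a compound diminished seventh: a diminished seventh plus an octave.)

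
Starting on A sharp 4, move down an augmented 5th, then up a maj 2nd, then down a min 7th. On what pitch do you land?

A#4 down an augmented fifth → D4 (8 semitones).
Up a major second from D4: E4 (2 semitones up).
E4 down a minor seventh → F#3 (10 semitones).

F sharp 3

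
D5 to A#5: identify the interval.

augmented fifth

D to A spans five letter names (D-E-F-G-A) — that makes it a fifth of some quality.
The perfect fifth is 7 semitones; here we have 8, one semitone wider: augmented.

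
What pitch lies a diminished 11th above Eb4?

Abb5

The eleventh's letter: E up four letter names plus an octave → A.
A diminished eleventh is 16 semitones; 16 semitones up from Eb4 gives Abb5.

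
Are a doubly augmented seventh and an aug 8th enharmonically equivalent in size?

Both span 13 semitones: a doubly augmented seventh and an augmented octave are the same chromatic distance.

Yes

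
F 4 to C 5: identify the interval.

P5

F to C spans five letter names (F-G-A-B-C) — that makes it a fifth of some quality.
The perfect fifth spans 7 semitones, and F4 to C5 is exactly 7 semitones — so this is a perfect fifth.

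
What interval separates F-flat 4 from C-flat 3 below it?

perfect eleventh

Descending from Fb4 to Cb3 is the same interval as ascending Cb3 to Fb4.
C to F spans four letter names (C-D-E-F), plus an octave: an eleventh.
The perfect eleventh spans 17 semitones, and Cb3 to Fb4 is exactly 17 semitones — so this is a perfect eleventh.
(Equivalently, a compound perfect fourth: a perfect fourth plus an octave.)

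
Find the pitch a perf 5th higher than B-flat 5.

Five letter names up from B: F.
A perfect fifth is 7 semitones; 7 semitones up from Bb5 gives F6.

F 6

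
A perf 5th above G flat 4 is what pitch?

D flat 5

Counting five letter names up from G lands on D.
Moving 7 semitones up from Gb4 (the size of a perfect fifth) reaches Db5.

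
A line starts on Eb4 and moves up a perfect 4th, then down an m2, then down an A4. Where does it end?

A perfect fourth up from Eb4 is Ab4.
Ab4 down a minor second → G4 (1 semitone).
G4 down an augmented fourth → Db4 (6 semitones).

Db4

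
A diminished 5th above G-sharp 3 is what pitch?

Five letter names up from G: D.
Moving 6 semitones up from G#3 (the size of a diminished fifth) reaches D4.

D 4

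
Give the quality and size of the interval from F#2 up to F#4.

F to F is the same letter name, plus 2 octaves: a fifteenth.
F#2 to F#4 is 24 semitones, matching the perfect fifteenth exactly, so the quality is perfect.
(Equivalently, a compound perfect octave: a perfect octave plus an octave.)

P15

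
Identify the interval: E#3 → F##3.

E to F spans two letter names (E-F) — that makes it a second of some quality.
The major second spans 2 semitones, and E#3 to F##3 is exactly 2 semitones — so this is a major second.

major second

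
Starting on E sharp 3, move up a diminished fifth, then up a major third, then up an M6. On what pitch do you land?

B sharp 4

E#3 up a diminished fifth → B3 (6 semitones).
Up a major third from B3: D#4 (4 semitones up).
A major sixth up from D#4 is B#4.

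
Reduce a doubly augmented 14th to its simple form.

doubly augmented seventh

Subtracting seven from the interval number removes an octave: 14 − 7 = 7.
Quality carries through unchanged, so the simple form is a doubly augmented seventh.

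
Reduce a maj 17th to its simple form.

Subtracting seven from the interval number removes an octave: 17 − 14 = 3.
That makes a major seventeenth a compound major third — 2 octaves plus a major third.

major 3rd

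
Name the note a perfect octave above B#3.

B#4

For an octave the letter name doesn't change: still B, an octave up.
A perfect octave is 12 semitones; 12 semitones up from B#3 gives B#4.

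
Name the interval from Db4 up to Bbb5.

D to B spans six letter names (D-E-F-G-A-B), plus an octave — that makes it a thirteenth of some quality.
Db4 to Bbb5 is 20 semitones, a half step short of the major thirteenth (21), so this is minor.
(Equivalently, a compound minor sixth: a minor sixth plus an octave.)

minor thirteenth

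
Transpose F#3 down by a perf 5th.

B2

Five letter names down from F: B.
A perfect fifth is 7 semitones; 7 semitones down from F#3 gives B2.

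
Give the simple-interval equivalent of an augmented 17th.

A3

Take out 2 octaves (14 from the number): 17 − 14 = 3.
Quality carries through unchanged, so the simple form is an augmented third.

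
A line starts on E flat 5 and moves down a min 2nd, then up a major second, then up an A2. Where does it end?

F double-sharp 5

Down a minor second from Eb5: D5 (1 semitone down).
Up a major second from D5: E5 (2 semitones up).
Up an augmented second from E5: F##5 (3 semitones up).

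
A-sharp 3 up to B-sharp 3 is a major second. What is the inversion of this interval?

m7

Interval numbers invert to sum to nine: 2 + 7 = 9, so a second inverts to a seventh.
Quality inverts too: major becomes minor. That makes the inversion a minor seventh.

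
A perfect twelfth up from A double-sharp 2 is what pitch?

E double-sharp 4

Counting five letter names plus an octave up from A lands on E.
A perfect twelfth spans 19 semitones, so from A##2 the target pitch is E##4.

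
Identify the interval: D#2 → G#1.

perfect fifth

Descending from D#2 to G#1 is the same interval as ascending G#1 to D#2.
G to D spans five letter names (G-A-B-C-D): a fifth.
G#1 to D#2 is 7 semitones, matching the perfect fifth exactly, so the quality is perfect.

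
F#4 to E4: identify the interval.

major 2nd

Descending from F#4 to E4 is the same interval as ascending E4 to F#4.
E to F spans two letter names (E-F): a second.
E4 to F#4 is 2 semitones, matching the major second exactly, so the quality is major.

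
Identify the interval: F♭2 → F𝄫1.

augmented octave

Descending from Fb2 to Fbb1 is the same interval as ascending Fbb1 to Fb2.
F to F is the same letter name, plus an octave — that makes it an octave of some quality.
A perfect octave would be 12 semitones; Fbb1 to Fb2 is 13, one semitone wider, so the interval is augmented.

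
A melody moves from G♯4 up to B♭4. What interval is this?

diminished third

G to B spans three letter names (G-A-B): a third.
A major third would be 4 semitones; G#4 to Bb4 is 2, two semitones narrower, so the interval is diminished.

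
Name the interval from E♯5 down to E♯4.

perfect octave

Descending from E#5 to E#4 is the same interval as ascending E#4 to E#5.
E to E is the same letter name, plus an octave, so the interval is some kind of octave.
The perfect octave spans 12 semitones, and E#4 to E#5 is exactly 12 semitones — so this is a perfect octave.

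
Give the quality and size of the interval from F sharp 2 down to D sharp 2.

minor third

Descending from F#2 to D#2 is the same interval as ascending D#2 to F#2.
D to F spans three letter names (D-E-F), so the interval is some kind of third.
A major third would be 4 semitones, but D#2 to F#2 is 3 — one semitone narrower, making it a minor third.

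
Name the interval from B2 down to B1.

perfect 8th

Descending from B2 to B1 is the same interval as ascending B1 to B2.
B to B is the same letter name, plus an octave — that makes it an octave of some quality.
The perfect octave spans 12 semitones, and B1 to B2 is exactly 12 semitones — so this is a perfect octave.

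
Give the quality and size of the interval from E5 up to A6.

E to A spans four letter names (E-F-G-A), plus an octave: an eleventh.
Counting semitones, E5→A6 is 17, which is the perfect eleventh.
(Equivalently, a compound perfect fourth: a perfect fourth plus an octave.)

P11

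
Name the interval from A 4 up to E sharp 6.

A to E spans five letter names (A-B-C-D-E), plus an octave — that makes it a twelfth of some quality.
The perfect twelfth is 19 semitones; here we have 20, one semitone wider: augmented.
(Equivalently, a compound augmented fifth: an augmented fifth plus an octave.)

augmented twelfth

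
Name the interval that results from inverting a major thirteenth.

First reduce the compound major thirteenth to its simple form, a major sixth.
The rule of nine gives the new number: 9 − 6 = 3, so a sixth becomes a third.
Quality inverts too: major becomes minor. That makes the inversion a minor third.

m3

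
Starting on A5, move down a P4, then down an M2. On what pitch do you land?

Down a perfect fourth from A5: E5 (5 semitones down).
Down a major second from E5: D5 (2 semitones down).

D5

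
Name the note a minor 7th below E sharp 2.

Counting seven letter names down from E lands on F.
A minor seventh is 10 semitones; 10 semitones down from E#2 gives F##1.

F double-sharp 1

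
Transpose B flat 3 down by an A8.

B double-flat 2

The letter stays B (same as the start), shifted an octave down.
An augmented octave is 13 semitones; 13 semitones down from Bb3 gives Bbb2.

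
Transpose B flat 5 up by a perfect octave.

B flat 6

For an octave the letter name doesn't change: still B, an octave up.
Moving 12 semitones up from Bb5 (the size of a perfect octave) reaches Bb6.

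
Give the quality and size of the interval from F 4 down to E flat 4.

Descending from F4 to Eb4 is the same interval as ascending Eb4 to F4.
E to F spans two letter names (E-F): a second.
Eb4 to F4 is 2 semitones, matching the major second exactly, so the quality is major.

major second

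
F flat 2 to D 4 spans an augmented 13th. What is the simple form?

Subtracting seven from the interval number removes an octave: 13 − 7 = 6.
That makes an augmented thirteenth a compound augmented sixth — an octave plus an augmented sixth.

A6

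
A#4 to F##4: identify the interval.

Descending from A#4 to F##4 is the same interval as ascending F##4 to A#4.
F to A spans three letter names (F-G-A) — that makes it a third of some quality.
F##4 to A#4 is 3 semitones, a half step short of the major third (4), so this is minor.

minor third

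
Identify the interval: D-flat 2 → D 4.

augmented fifteenth

D to D is the same letter name, plus 2 octaves, so the interval is some kind of fifteenth.
The perfect fifteenth is 24 semitones; here we have 25, one semitone wider: augmented.
(Equivalently, a compound augmented octave: an augmented octave plus an octave.)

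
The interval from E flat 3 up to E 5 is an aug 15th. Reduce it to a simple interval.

augmented octave

Take out an octave (7 from the number): 15 − 7 = 8.
So an augmented fifteenth is an octave plus an augmented octave. The quality is unchanged.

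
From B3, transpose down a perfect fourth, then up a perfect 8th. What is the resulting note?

B3 down a perfect fourth → F#3 (5 semitones).
Up a perfect octave from F#3: F#4 (12 semitones up).

F#4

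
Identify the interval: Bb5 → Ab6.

B to A spans seven letter names (B-C-D-E-F-G-A): a seventh.
At 10 semitones, Bb5→Ab6 falls one short of a major seventh: minor.

m7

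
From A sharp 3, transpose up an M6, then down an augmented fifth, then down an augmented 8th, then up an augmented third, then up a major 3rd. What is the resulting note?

A major sixth up from A#3 is F##4.
An augmented fifth down from F##4 is B3.
An augmented octave down from B3 is Bb2.
Bb2 up an augmented third → D#3 (5 semitones).
D#3 up a major third → F##3 (4 semitones).

F double-sharp 3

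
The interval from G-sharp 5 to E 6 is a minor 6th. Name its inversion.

The rule of nine gives the new number: 9 − 6 = 3, so a sixth becomes a third.
And minor becomes major under inversion, so we get a major third.

major 3rd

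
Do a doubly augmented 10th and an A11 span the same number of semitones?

Yes

Both span 18 semitones: a doubly augmented tenth and an augmented eleventh are the same chromatic distance.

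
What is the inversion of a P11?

perfect fifth

First reduce the compound perfect eleventh to its simple form, a perfect fourth.
Inverted interval numbers add to nine, so a fourth pairs with a fifth (4 + 5 = 9).
The quality also flips — perfect stays perfect — giving a perfect fifth.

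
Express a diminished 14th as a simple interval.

d7

Take out an octave (7 from the number): 14 − 7 = 7.
Quality carries through unchanged, so the simple form is a diminished seventh.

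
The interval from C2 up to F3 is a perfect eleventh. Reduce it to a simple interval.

perfect fourth

Take out an octave (7 from the number): 11 − 7 = 4.
That makes a perfect eleventh a compound perfect fourth — an octave plus a perfect fourth.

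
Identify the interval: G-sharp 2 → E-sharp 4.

major thirteenth

G to E spans six letter names (G-A-B-C-D-E), plus an octave, so the interval is some kind of thirteenth.
Counting semitones, G#2→E#4 is 21, which is the major thirteenth.
(Equivalently, a compound major sixth: a major sixth plus an octave.)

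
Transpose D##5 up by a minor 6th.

B#5

Counting six letter names up from D lands on B.
Moving 8 semitones up from D##5 (the size of a minor sixth) reaches B#5.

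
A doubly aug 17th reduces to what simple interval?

Subtracting seven from the interval number removes an octave: 17 − 14 = 3.
That makes a doubly augmented seventeenth a compound doubly augmented third — 2 octaves plus a doubly augmented third.

AA3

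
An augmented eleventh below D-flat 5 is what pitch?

A-double-flat 3

The eleventh's letter: D down four letter names plus an octave → A.
An augmented eleventh is 18 semitones; 18 semitones down from Db5 gives Abb3.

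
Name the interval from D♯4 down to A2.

Descending from D#4 to A2 is the same interval as ascending A2 to D#4.
A to D spans four letter names (A-B-C-D), plus an octave: an eleventh.
A2 to D#4 spans 18 semitones — one semitone wider than the perfect eleventh (17) — giving an augmented eleventh.
(Equivalently, a compound augmented fourth: an augmented fourth plus an octave.)

augmented 11th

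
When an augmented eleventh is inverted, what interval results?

First reduce the compound augmented eleventh to its simple form, an augmented fourth.
The rule of nine gives the new number: 9 − 4 = 5, so a fourth becomes a fifth.
And augmented becomes diminished under inversion, so we get a diminished fifth.

diminished fifth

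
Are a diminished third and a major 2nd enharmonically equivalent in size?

Yes

A diminished third spans 2 semitones, and a major second also spans 2 semitones — they're enharmonic.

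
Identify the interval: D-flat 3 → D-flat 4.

perfect octave

D to D is the same letter name, plus an octave — that makes it an octave of some quality.
Counting semitones, Db3→Db4 is 12, which is the perfect octave.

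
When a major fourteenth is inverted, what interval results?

First reduce the compound major fourteenth to its simple form, a major seventh.
The rule of nine gives the new number: 9 − 7 = 2, so a seventh becomes a second.
And major becomes minor under inversion, so we get a minor second.

m2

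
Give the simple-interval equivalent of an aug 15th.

A8

Each octave removed subtracts seven from the number: 15 − 7 = 8.
So an augmented fifteenth is an octave plus an augmented octave. The quality is unchanged.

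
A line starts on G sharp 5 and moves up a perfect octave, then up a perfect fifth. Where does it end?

D sharp 7

G#5 up a perfect octave → G#6 (12 semitones).
A perfect fifth up from G#6 is D#7.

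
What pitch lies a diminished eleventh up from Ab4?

Dbb6

Four letters up from A (plus an octave) reaches D.
A diminished eleventh spans 16 semitones, so from Ab4 the target pitch is Dbb6.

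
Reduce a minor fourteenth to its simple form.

m7

Subtracting seven from the interval number removes an octave: 14 − 7 = 7.
That makes a minor fourteenth a compound minor seventh — an octave plus a minor seventh.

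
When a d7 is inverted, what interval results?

Interval numbers invert to sum to nine: 7 + 2 = 9, so a seventh inverts to a second.
The quality also flips — diminished becomes augmented — giving an augmented second.

augmented 2nd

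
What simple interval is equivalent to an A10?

augmented third

Take out an octave (7 from the number): 10 − 7 = 3.
Quality carries through unchanged, so the simple form is an augmented third.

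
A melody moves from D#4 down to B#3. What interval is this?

Descending from D#4 to B#3 is the same interval as ascending B#3 to D#4.
B to D spans three letter names (B-C-D) — that makes it a third of some quality.
B#3 to D#4 is 3 semitones, a half step short of the major third (4), so this is minor.

minor 3rd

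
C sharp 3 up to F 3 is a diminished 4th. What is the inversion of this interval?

A5

Interval numbers invert to sum to nine: 4 + 5 = 9, so a fourth inverts to a fifth.
The quality also flips — diminished becomes augmented — giving an augmented fifth.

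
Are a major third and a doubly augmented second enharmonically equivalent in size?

Both span 4 semitones: a major third and a doubly augmented second are the same chromatic distance.

Yes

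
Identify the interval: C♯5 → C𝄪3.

diminished 15th

Descending from C#5 to C##3 is the same interval as ascending C##3 to C#5.
C to C is the same letter name, plus 2 octaves, so the interval is some kind of fifteenth.
The perfect fifteenth is 24 semitones; here we have 23, one semitone narrower: diminished.
(Equivalently, a compound diminished octave: a diminished octave plus an octave.)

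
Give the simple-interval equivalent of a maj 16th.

Each octave removed subtracts seven from the number: 16 − 14 = 2.
That makes a major sixteenth a compound major second — 2 octaves plus a major second.

major second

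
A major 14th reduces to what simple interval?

major 7th

Each octave removed subtracts seven from the number: 14 − 7 = 7.
That makes a major fourteenth a compound major seventh — an octave plus a major seventh.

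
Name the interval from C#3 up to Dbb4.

doubly diminished ninth

C to D spans two letter names (C-D), plus an octave — that makes it a ninth of some quality.
The major ninth is 14 semitones; here we have 11, three semitones narrower: doubly diminished.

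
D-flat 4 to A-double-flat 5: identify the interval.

D to A spans five letter names (D-E-F-G-A), plus an octave, so the interval is some kind of twelfth.
The perfect twelfth is 19 semitones; here we have 18, one semitone narrower: diminished.
(Equivalently, a compound diminished fifth: a diminished fifth plus an octave.)

diminished 12th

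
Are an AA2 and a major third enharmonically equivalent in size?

Yes

A doubly augmented second = 4 semitones = a major third; enharmonically equal.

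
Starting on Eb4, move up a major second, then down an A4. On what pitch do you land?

A major second up from Eb4 is F4.
F4 down an augmented fourth → Cb4 (6 semitones).

Cb4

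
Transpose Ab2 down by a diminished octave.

For an octave the letter name doesn't change: still A, an octave down.
A diminished octave spans 11 semitones, so from Ab2 the target pitch is A1.

A1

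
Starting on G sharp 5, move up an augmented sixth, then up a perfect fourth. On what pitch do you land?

A double-sharp 6

An augmented sixth up from G#5 is E##6.
A perfect fourth up from E##6 is A##6.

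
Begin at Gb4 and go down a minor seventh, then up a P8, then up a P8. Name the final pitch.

Down a minor seventh from Gb4: Ab3 (10 semitones down).
Ab3 up a perfect octave → Ab4 (12 semitones).
A perfect octave up from Ab4 is Ab5.

Ab5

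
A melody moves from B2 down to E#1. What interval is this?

Descending from B2 to E#1 is the same interval as ascending E#1 to B2.
E to B spans five letter names (E-F-G-A-B), plus an octave — that makes it a twelfth of some quality.
A perfect twelfth would be 19 semitones; E#1 to B2 is 18, one semitone narrower, so the interval is diminished.
(Equivalently, a compound diminished fifth: a diminished fifth plus an octave.)

diminished twelfth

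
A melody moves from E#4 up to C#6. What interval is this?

minor thirteenth

E to C spans six letter names (E-F-G-A-B-C), plus an octave: a thirteenth.
At 20 semitones, E#4→C#6 falls one short of a major thirteenth: minor.
(Equivalently, a compound minor sixth: a minor sixth plus an octave.)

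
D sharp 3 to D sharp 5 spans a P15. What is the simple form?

perfect octave

Subtracting seven from the interval number removes an octave: 15 − 7 = 8.
That makes a perfect fifteenth a compound perfect octave — an octave plus a perfect octave.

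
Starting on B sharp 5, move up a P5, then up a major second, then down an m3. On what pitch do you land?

E double-sharp 6

A perfect fifth up from B#5 is F##6.
A major second up from F##6 is G##6.
G##6 down a minor third → E##6 (3 semitones).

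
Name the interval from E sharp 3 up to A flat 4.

doubly diminished 11th

E to A spans four letter names (E-F-G-A), plus an octave, so the interval is some kind of eleventh.
The perfect eleventh is 17 semitones; here we have 15, two semitones narrower: doubly diminished.
(Equivalently, a compound doubly diminished fourth: a doubly diminished fourth plus an octave.)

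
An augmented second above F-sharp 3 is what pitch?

The second takes the letter from F up to G.
An augmented second spans 3 semitones, so from F#3 the target pitch is G##3.

G-double-sharp 3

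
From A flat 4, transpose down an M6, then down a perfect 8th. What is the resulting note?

C flat 3

A major sixth down from Ab4 is Cb4.
A perfect octave down from Cb4 is Cb3.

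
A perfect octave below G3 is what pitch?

For an octave the letter name doesn't change: still G, an octave down.
Moving 12 semitones down from G3 (the size of a perfect octave) reaches G2.

G2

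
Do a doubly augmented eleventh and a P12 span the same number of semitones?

A doubly augmented eleventh = 19 semitones = a perfect twelfth; enharmonically equal.

Yes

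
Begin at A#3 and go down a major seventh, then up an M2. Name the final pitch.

C#3

Down a major seventh from A#3: B2 (11 semitones down).
Up a major second from B2: C#3 (2 semitones up).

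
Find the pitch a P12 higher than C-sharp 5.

Five letters up from C (plus an octave) reaches G.
A perfect twelfth is 19 semitones; 19 semitones up from C#5 gives G#6.

G-sharp 6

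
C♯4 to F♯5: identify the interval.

C to F spans four letter names (C-D-E-F), plus an octave, so the interval is some kind of eleventh.
Counting semitones, C#4→F#5 is 17, which is the perfect eleventh.
(Equivalently, a compound perfect fourth: a perfect fourth plus an octave.)

perfect 11th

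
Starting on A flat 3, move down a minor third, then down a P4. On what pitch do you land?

Ab3 down a minor third → F3 (3 semitones).
F3 down a perfect fourth → C3 (5 semitones).

C 3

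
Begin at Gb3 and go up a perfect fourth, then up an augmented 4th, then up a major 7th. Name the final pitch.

Gb3 up a perfect fourth → Cb4 (5 semitones).
An augmented fourth up from Cb4 is F4.
A major seventh up from F4 is E5.

E5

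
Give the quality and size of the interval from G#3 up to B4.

minor 10th

G to B spans three letter names (G-A-B), plus an octave, so the interval is some kind of tenth.
At 15 semitones, G#3→B4 falls one short of a major tenth: minor.
(Equivalently, a compound minor third: a minor third plus an octave.)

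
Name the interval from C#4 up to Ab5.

C to A spans six letter names (C-D-E-F-G-A), plus an octave: a thirteenth.
A major thirteenth would be 21 semitones; C#4 to Ab5 is 19, two semitones narrower, so the interval is diminished.
(Equivalently, a compound diminished sixth: a diminished sixth plus an octave.)

diminished thirteenth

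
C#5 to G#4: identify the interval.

Descending from C#5 to G#4 is the same interval as ascending G#4 to C#5.
G to C spans four letter names (G-A-B-C), so the interval is some kind of fourth.
G#4 to C#5 is 5 semitones, matching the perfect fourth exactly, so the quality is perfect.

perfect fourth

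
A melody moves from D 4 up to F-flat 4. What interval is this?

D to F spans three letter names (D-E-F), so the interval is some kind of third.
The major third is 4 semitones; here we have 2, two semitones narrower: diminished.

d3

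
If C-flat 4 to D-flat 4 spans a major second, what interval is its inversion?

Interval numbers invert to sum to nine: 2 + 7 = 9, so a second inverts to a seventh.
Quality inverts too: major becomes minor. That makes the inversion a minor seventh.

minor seventh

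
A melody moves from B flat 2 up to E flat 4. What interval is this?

B to E spans four letter names (B-C-D-E), plus an octave — that makes it an eleventh of some quality.
The perfect eleventh spans 17 semitones, and Bb2 to Eb4 is exactly 17 semitones — so this is a perfect eleventh.
(Equivalently, a compound perfect fourth: a perfect fourth plus an octave.)

perfect eleventh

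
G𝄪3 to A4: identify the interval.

diminished ninth

G to A spans two letter names (G-A), plus an octave — that makes it a ninth of some quality.
G##3 to A4 spans 12 semitones — two semitones narrower than the major ninth (14) — giving a diminished ninth.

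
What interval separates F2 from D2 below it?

Descending from F2 to D2 is the same interval as ascending D2 to F2.
D to F spans three letter names (D-E-F): a third.
At 3 semitones, D2→F2 falls one short of a major third: minor.

minor third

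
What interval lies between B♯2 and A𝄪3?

B to A spans seven letter names (B-C-D-E-F-G-A), so the interval is some kind of seventh.
B#2 to A##3 is 11 semitones, matching the major seventh exactly, so the quality is major.

major seventh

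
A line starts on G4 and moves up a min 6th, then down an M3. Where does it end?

Cb5

A minor sixth up from G4 is Eb5.
A major third down from Eb5 is Cb5.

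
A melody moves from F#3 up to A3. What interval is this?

F to A spans three letter names (F-G-A) — that makes it a third of some quality.
F#3 to A3 is 3 semitones, a half step short of the major third (4), so this is minor.

minor third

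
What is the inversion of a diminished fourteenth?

A2

First reduce the compound diminished fourteenth to its simple form, a diminished seventh.
Interval numbers invert to sum to nine: 7 + 2 = 9, so a seventh inverts to a second.
Quality inverts too: diminished becomes augmented. That makes the inversion an augmented second.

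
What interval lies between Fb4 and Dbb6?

m13

F to D spans six letter names (F-G-A-B-C-D), plus an octave, so the interval is some kind of thirteenth.
At 20 semitones, Fb4→Dbb6 falls one short of a major thirteenth: minor.
(Equivalently, a compound minor sixth: a minor sixth plus an octave.)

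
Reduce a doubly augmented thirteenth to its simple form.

doubly augmented 6th

Each octave removed subtracts seven from the number: 13 − 7 = 6.
That makes a doubly augmented thirteenth a compound doubly augmented sixth — an octave plus a doubly augmented sixth.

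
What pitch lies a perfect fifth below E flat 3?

The fifth takes the letter from E down to A.
A perfect fifth spans 7 semitones, so from Eb3 the target pitch is Ab2.

A flat 2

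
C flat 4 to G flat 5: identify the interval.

C to G spans five letter names (C-D-E-F-G), plus an octave: a twelfth.
Cb4 to Gb5 is 19 semitones, matching the perfect twelfth exactly, so the quality is perfect.
(Equivalently, a compound perfect fifth: a perfect fifth plus an octave.)

perfect 12th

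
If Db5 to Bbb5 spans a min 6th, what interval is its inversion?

Inverted interval numbers add to nine, so a sixth pairs with a third (6 + 3 = 9).
The quality also flips — minor becomes major — giving a major third.

M3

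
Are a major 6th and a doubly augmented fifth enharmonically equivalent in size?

Yes

Both span 9 semitones: a major sixth and a doubly augmented fifth are the same chromatic distance.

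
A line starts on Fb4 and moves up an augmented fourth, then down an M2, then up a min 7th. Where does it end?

Up an augmented fourth from Fb4: Bb4 (6 semitones up).
Down a major second from Bb4: Ab4 (2 semitones down).
Up a minor seventh from Ab4: Gb5 (10 semitones up).

Gb5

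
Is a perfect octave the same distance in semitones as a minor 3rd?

A perfect octave spans 12 semitones; a minor third spans 3 semitones. They differ by 9.

No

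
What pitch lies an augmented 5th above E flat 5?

B 5

Five letter names up from E: B.
An augmented fifth is 8 semitones; 8 semitones up from Eb5 gives B5.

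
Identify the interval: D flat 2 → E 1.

Descending from Db2 to E1 is the same interval as ascending E1 to Db2.
E to D spans seven letter names (E-F-G-A-B-C-D): a seventh.
E1 to Db2 spans 9 semitones — two semitones narrower than the major seventh (11) — giving a diminished seventh.

diminished seventh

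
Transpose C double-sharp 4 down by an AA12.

F 2

The twelfth's letter: C down five letter names plus an octave → F.
A doubly augmented twelfth is 21 semitones; 21 semitones down from C##4 gives F2.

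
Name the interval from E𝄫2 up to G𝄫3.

minor tenth

E to G spans three letter names (E-F-G), plus an octave — that makes it a tenth of some quality.
A major tenth would be 16 semitones, but Ebb2 to Gbb3 is 15 — one semitone narrower, making it a minor tenth.
(Equivalently, a compound minor third: a minor third plus an octave.)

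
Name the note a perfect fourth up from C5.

The fourth takes the letter from C up to F.
Moving 5 semitones up from C5 (the size of a perfect fourth) reaches F5.

F5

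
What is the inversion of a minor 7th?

Interval numbers invert to sum to nine: 7 + 2 = 9, so a seventh inverts to a second.
And minor becomes major under inversion, so we get a major second.

major 2nd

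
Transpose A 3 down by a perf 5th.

Counting five letter names down from A lands on D.
Moving 7 semitones down from A3 (the size of a perfect fifth) reaches D3.

D 3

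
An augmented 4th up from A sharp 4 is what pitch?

The fourth takes the letter from A up to D.
An augmented fourth spans 6 semitones, so from A#4 the target pitch is D##5.

D double-sharp 5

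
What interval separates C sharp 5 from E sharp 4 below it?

minor sixth

Descending from C#5 to E#4 is the same interval as ascending E#4 to C#5.
E to C spans six letter names (E-F-G-A-B-C): a sixth.
E#4 to C#5 is 8 semitones, a half step short of the major sixth (9), so this is minor.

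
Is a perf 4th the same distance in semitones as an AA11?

A perfect fourth is 5 semitones but a doubly augmented eleventh is 19 semitones — different sizes.

No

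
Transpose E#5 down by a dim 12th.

The twelfth's letter: E down five letter names plus an octave → A.
Moving 18 semitones down from E#5 (the size of a diminished twelfth) reaches A##3.

A##3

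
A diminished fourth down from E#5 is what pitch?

B##4

Counting four letter names down from E lands on B.
A diminished fourth spans 4 semitones, so from E#5 the target pitch is B##4.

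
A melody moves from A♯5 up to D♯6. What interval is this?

P4

A to D spans four letter names (A-B-C-D), so the interval is some kind of fourth.
Counting semitones, A#5→D#6 is 5, which is the perfect fourth.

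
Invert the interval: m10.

major sixth

First reduce the compound minor tenth to its simple form, a minor third.
The rule of nine gives the new number: 9 − 3 = 6, so a third becomes a sixth.
The quality also flips — minor becomes major — giving a major sixth.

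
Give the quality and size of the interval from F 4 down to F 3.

perfect octave

Descending from F4 to F3 is the same interval as ascending F3 to F4.
F to F is the same letter name, plus an octave: an octave.
F3 to F4 is 12 semitones, matching the perfect octave exactly, so the quality is perfect.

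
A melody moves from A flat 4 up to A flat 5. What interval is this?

perfect 8th

A to A is the same letter name, plus an octave — that makes it an octave of some quality.
The perfect octave spans 12 semitones, and Ab4 to Ab5 is exactly 12 semitones — so this is a perfect octave.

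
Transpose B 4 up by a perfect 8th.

The letter stays B (same as the start), shifted an octave up.
A perfect octave is 12 semitones; 12 semitones up from B4 gives B5.

B 5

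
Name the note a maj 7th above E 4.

Counting seven letter names up from E lands on D.
A major seventh is 11 semitones; 11 semitones up from E4 gives D#5.

D-sharp 5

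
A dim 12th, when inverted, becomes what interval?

A4

First reduce the compound diminished twelfth to its simple form, a diminished fifth.
The rule of nine gives the new number: 9 − 5 = 4, so a fifth becomes a fourth.
And diminished becomes augmented under inversion, so we get an augmented fourth.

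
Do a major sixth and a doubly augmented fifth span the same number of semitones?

Yes

A major sixth spans 9 semitones, and a doubly augmented fifth also spans 9 semitones — they're enharmonic.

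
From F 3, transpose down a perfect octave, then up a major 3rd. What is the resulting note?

Down a perfect octave from F3: F2 (12 semitones down).
A major third up from F2 is A2.

A 2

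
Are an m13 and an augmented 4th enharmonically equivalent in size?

A minor thirteenth is 20 semitones but an augmented fourth is 6 semitones — different sizes.

No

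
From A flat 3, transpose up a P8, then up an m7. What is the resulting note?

G flat 5

Ab3 up a perfect octave → Ab4 (12 semitones).
A minor seventh up from Ab4 is Gb5.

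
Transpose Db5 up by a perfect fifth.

The fifth takes the letter from D up to A.
A perfect fifth is 7 semitones; 7 semitones up from Db5 gives Ab5.

Ab5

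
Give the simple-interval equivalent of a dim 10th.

Subtracting seven from the interval number removes an octave: 10 − 7 = 3.
That makes a diminished tenth a compound diminished third — an octave plus a diminished third.

d3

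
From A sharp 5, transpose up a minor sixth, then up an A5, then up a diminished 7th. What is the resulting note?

A minor sixth up from A#5 is F#6.
F#6 up an augmented fifth → C##7 (8 semitones).
C##7 up a diminished seventh → B7 (9 semitones).

B 7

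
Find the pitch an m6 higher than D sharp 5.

B 5

Counting six letter names up from D lands on B.
A minor sixth is 8 semitones; 8 semitones up from D#5 gives B5.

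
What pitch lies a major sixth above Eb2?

C3

Six letter names up from E: C.
A major sixth is 9 semitones; 9 semitones up from Eb2 gives C3.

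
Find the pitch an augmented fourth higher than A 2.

Counting four letter names up from A lands on D.
An augmented fourth spans 6 semitones, so from A2 the target pitch is D#3.

D-sharp 3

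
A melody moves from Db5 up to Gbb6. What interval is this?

diminished eleventh

D to G spans four letter names (D-E-F-G), plus an octave — that makes it an eleventh of some quality.
Db5 to Gbb6 spans 16 semitones — one semitone narrower than the perfect eleventh (17) — giving a diminished eleventh.
(Equivalently, a compound diminished fourth: a diminished fourth plus an octave.)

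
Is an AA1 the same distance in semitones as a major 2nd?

A doubly augmented unison = 2 semitones = a major second; enharmonically equal.

Yes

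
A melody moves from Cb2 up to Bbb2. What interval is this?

minor 7th

C to B spans seven letter names (C-D-E-F-G-A-B): a seventh.
A major seventh would be 11 semitones, but Cb2 to Bbb2 is 10 — one semitone narrower, making it a minor seventh.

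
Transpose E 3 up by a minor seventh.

Counting seven letter names up from E lands on D.
Moving 10 semitones up from E3 (the size of a minor seventh) reaches D4.

D 4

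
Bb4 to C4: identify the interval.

Descending from Bb4 to C4 is the same interval as ascending C4 to Bb4.
C to B spans seven letter names (C-D-E-F-G-A-B), so the interval is some kind of seventh.
At 10 semitones, C4→Bb4 falls one short of a major seventh: minor.

m7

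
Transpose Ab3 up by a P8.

The letter stays A (same as the start), shifted an octave up.
A perfect octave spans 12 semitones, so from Ab3 the target pitch is Ab4.

Ab4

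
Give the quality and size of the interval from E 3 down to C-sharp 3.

minor 3rd

Descending from E3 to C#3 is the same interval as ascending C#3 to E3.
C to E spans three letter names (C-D-E) — that makes it a third of some quality.
C#3 to E3 is 3 semitones, a half step short of the major third (4), so this is minor.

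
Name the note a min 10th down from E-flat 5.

C 4

The tenth's letter: E down three letter names plus an octave → C.
A minor tenth spans 15 semitones, so from Eb5 the target pitch is C4.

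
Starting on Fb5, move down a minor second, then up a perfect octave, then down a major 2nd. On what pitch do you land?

A minor second down from Fb5 is Eb5.
A perfect octave up from Eb5 is Eb6.
Down a major second from Eb6: Db6 (2 semitones down).

Db6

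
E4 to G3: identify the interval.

major 6th

Descending from E4 to G3 is the same interval as ascending G3 to E4.
G to E spans six letter names (G-A-B-C-D-E): a sixth.
Counting semitones, G3→E4 is 9, which is the major sixth.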